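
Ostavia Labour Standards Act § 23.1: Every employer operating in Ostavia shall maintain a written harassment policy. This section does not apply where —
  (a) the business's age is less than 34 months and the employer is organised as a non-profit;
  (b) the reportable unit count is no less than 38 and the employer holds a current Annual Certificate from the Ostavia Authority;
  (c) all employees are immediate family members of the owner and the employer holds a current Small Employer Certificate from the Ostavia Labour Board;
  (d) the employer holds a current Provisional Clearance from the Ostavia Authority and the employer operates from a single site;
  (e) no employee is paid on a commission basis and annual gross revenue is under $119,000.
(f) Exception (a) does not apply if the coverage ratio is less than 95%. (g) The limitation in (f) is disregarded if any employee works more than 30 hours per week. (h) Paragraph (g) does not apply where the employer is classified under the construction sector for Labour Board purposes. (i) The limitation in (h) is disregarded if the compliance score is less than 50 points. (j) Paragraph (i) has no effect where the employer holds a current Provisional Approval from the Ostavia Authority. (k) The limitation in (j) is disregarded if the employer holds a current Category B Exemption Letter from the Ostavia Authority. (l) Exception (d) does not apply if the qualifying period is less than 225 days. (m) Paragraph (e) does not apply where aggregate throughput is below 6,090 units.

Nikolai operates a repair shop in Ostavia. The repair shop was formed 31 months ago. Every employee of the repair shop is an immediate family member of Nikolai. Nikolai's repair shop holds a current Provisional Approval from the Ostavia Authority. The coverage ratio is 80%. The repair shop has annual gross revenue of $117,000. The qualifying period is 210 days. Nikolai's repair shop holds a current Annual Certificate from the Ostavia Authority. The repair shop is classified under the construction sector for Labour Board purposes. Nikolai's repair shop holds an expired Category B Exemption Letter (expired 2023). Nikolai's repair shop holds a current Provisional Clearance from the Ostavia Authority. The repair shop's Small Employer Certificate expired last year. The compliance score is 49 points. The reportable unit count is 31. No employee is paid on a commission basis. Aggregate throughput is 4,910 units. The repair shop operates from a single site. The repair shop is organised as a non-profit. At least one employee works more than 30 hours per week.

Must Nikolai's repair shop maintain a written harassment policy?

Exception (a)'s conditions are all satisfied: the business's age is 31 months, less than the 34 months limit; the employer is a non-profit. Turning to paragraphs (f)–(k): (f) operates against (a): the coverage ratio is 80%, less than the 95% limit. (g) applies (at least one employee exceeds 30 hours/week), but is displaced by (h): (h) operates against (g): the repair shop is classified under the construction sector. (i) would limit (h) — the compliance score is 49 points, less than the 50 points limit — but (j) sets (i) aside: (j) operates against (i): a current Provisional Approval is held. (k), which would lift (j), is inapplicable — no current Category B Exemption Letter is held. Exception (a) does not apply.
Exception (b) fails — the reportable unit count is 31, short of 38.
Exception (c) does not apply: the Small Employer Certificate has expired.
Exception (d): a current Provisional Clearance is held; the employer operates from a single site — every condition holds. Turning to paragraph (l): (l) is triggered — the qualifying period is 210 days, less than the 225 days limit. So (d) is unavailable.
Exception (e): no employee is paid on commission; annual gross revenue is $117,000, under the $119,000 limit — every condition holds. Turning to paragraph (m): (m) operates against (e): aggregate throughput is 4,910 units, below the 6,090 units limit. So (e) is unavailable.
No exception displaces § 23.1.

Yes — Nikolai's repair shop must maintain a written harassment policy.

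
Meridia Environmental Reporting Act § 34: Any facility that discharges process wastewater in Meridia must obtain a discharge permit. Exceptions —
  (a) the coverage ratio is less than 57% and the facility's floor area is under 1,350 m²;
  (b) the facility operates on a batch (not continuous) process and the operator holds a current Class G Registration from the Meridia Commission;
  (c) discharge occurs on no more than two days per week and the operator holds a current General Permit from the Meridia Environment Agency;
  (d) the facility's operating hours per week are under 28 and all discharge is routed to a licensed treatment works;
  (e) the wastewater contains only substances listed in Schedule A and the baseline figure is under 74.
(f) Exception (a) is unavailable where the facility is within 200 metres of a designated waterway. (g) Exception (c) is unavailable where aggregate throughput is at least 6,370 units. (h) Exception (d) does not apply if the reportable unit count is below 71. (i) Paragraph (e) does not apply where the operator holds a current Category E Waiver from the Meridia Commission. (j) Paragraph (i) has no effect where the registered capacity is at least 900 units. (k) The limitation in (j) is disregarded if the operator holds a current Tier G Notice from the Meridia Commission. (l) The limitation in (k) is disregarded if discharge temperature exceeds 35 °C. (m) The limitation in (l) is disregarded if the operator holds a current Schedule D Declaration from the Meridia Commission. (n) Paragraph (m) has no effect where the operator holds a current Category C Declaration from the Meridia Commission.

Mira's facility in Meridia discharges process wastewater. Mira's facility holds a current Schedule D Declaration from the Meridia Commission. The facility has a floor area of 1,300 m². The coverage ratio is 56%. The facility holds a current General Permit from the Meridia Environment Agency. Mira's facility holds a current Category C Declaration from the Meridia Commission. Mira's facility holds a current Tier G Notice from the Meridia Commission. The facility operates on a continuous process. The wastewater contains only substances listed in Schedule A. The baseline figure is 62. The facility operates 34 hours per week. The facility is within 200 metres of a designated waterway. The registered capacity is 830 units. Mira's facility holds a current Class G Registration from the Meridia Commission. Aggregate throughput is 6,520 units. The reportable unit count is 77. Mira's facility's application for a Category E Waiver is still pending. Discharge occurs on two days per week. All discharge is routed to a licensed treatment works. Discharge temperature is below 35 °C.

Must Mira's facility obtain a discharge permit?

No — exception (e) applies; Mira's facility is not required to obtain a discharge permit.

Exception (a): the coverage ratio is 56%, less than the 57% limit; the facility's floor area is 1,300 m², under the 1,350 m² limit — every condition holds. Turning to paragraph (f): (f) applies — the facility is within 200 m of a designated waterway. (a) is therefore removed.
Exception (b) requires that the facility operates on a batch (not continuous) process; but the facility operates on a continuous process, so (b) is unavailable.
All of (c)'s requirements are met (discharge occurs on no more than two days per week; a current General Permit is held). But: (g) applies — aggregate throughput is 6,520 units, meeting the 6,370 units threshold. (c) is therefore removed.
Exception (d) requires that the facility's operating hours per week are under 28; but the facility's operating hours per week are 34, not under 28, so (d) is unavailable.
Exception (e)'s conditions are all satisfied: the wastewater is Schedule-A-only; the baseline figure is 62, under the 74 limit. Under paragraphs (i)–(n): (i) does not operate here — there is no Category E Waiver in force. So (e) applies.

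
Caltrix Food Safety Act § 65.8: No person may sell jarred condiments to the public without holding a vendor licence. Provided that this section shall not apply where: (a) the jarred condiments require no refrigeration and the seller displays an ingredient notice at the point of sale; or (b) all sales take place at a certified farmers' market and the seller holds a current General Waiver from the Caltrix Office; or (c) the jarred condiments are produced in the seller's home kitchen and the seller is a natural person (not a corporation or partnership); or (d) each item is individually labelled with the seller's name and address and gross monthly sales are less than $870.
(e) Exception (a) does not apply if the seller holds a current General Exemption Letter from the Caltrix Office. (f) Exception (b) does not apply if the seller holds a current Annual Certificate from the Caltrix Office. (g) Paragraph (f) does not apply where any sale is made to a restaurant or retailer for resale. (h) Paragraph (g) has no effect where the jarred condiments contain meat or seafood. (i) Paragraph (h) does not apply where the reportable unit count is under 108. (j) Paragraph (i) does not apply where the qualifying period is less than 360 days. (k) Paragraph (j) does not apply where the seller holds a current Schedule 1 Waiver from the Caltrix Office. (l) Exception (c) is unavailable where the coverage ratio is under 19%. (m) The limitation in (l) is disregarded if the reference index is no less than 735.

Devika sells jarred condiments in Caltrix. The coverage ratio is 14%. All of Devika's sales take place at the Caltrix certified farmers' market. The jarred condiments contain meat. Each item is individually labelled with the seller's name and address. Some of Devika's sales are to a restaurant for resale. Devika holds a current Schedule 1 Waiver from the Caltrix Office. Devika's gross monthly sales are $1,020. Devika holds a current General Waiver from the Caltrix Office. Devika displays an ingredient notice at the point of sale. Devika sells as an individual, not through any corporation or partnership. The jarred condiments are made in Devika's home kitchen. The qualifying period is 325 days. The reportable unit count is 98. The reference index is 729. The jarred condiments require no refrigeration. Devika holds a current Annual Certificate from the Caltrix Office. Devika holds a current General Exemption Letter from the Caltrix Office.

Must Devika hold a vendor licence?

No — exception (b) applies; Devika is not required to hold a vendor licence.

Exception (a): the jarred condiments are shelf-stable; an ingredient notice is displayed — every condition holds. Turning to paragraph (e): (e) operates against (a): a current General Exemption Letter is held. Exception (a) does not apply.
Exception (b) is satisfied on its face — all sales are at a certified farmers' market; a current General Waiver is held. Considering the limiting provisions: (f) is engaged (a current Annual Certificate is held), but is set aside by (g): (g) applies — some sales are to a restaurant for resale. (h) would limit (g) — the jarred condiments contain meat — but (i) sets (h) aside: (i) operates against (h): the reportable unit count is 98, under the 108 limit. (j) would limit (i) — the qualifying period is 325 days, less than the 360 days limit — but (k) sets (j) aside: (k) applies — a current Schedule 1 Waiver is held. Exception (b) stands.
Exception (c) is satisfied on its face — the jarred condiments are home-kitchen produced; the seller is a natural person. But applying paragraphs (l)–(m): (l) applies — the coverage ratio is 14%, under the 19% limit. (m), which would lift (l), is not triggered — the reference index is 729, short of 735. Exception (c) does not apply.
Exception (d) requires that gross monthly sales are less than $870; but gross monthly sales are $1,020, not less than $870, so (d) is unavailable.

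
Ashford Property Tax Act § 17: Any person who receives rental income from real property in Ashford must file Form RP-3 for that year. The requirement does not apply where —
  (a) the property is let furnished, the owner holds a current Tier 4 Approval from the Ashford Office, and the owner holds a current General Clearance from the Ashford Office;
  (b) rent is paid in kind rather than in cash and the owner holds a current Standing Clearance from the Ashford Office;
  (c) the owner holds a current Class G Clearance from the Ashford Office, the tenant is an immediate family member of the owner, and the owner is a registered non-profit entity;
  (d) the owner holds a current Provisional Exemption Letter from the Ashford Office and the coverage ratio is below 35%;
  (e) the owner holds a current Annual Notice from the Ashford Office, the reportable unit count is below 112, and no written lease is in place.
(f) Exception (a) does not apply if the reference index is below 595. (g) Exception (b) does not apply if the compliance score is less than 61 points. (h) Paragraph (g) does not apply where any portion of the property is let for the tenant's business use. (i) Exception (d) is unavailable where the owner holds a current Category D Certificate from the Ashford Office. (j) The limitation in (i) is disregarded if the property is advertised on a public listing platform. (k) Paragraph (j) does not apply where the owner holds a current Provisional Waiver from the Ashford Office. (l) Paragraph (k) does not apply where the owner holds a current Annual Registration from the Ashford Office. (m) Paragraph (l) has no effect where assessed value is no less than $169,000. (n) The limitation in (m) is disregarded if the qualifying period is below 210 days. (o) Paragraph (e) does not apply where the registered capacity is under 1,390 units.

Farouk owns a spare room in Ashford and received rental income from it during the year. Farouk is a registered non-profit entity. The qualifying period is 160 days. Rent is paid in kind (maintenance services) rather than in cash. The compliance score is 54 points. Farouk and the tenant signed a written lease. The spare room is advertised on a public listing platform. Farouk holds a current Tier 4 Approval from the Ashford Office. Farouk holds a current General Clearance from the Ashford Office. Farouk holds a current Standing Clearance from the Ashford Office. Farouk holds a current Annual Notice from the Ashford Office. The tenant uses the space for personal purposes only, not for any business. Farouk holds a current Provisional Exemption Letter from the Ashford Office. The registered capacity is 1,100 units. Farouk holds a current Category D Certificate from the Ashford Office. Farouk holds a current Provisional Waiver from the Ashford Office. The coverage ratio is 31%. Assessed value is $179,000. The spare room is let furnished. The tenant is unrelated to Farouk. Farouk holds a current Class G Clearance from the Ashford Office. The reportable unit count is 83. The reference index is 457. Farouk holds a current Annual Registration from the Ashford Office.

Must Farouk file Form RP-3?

Exception (a)'s conditions are all satisfied: the property is let furnished; a current Tier 4 Approval is held; a current General Clearance is held. Turning to paragraph (f): (f) operates against (a): the reference index is 457, below the 595 limit. So (a) is unavailable.
All of (b)'s requirements are met (rent is paid in kind; a current Standing Clearance is held). Turning to paragraphs (g)–(h): (g) operates against (b): the compliance score is 54 points, less than the 61 points limit. (h) does not operate here (the space is used for personal purposes only), so (g) stands. Exception (b) does not apply.
Exception (c) does not apply: the tenant is unrelated to the owner.
Exception (d) is satisfied on its face — a current Provisional Exemption Letter is held; the coverage ratio is 31%, below the 35% limit. Considering the limiting provisions: (i) would limit (d) — a current Category D Certificate is held — but (j) sets (i) aside: (j) operates against (i): the property is publicly advertised. (k) is engaged (a current Provisional Waiver is held), but is displaced by (l): (l) is engaged — a current Annual Registration is held. (m) would limit (l) — assessed value is $179,000, meeting the $169,000 threshold — but (n) sets (m) aside: (n) operates against (m): the qualifying period is 160 days, below the 210 days limit. Exception (d) stands.
Exception (e) does not apply: a written lease is in place.

No — exception (d) applies; Farouk is not required to file Form RP-3.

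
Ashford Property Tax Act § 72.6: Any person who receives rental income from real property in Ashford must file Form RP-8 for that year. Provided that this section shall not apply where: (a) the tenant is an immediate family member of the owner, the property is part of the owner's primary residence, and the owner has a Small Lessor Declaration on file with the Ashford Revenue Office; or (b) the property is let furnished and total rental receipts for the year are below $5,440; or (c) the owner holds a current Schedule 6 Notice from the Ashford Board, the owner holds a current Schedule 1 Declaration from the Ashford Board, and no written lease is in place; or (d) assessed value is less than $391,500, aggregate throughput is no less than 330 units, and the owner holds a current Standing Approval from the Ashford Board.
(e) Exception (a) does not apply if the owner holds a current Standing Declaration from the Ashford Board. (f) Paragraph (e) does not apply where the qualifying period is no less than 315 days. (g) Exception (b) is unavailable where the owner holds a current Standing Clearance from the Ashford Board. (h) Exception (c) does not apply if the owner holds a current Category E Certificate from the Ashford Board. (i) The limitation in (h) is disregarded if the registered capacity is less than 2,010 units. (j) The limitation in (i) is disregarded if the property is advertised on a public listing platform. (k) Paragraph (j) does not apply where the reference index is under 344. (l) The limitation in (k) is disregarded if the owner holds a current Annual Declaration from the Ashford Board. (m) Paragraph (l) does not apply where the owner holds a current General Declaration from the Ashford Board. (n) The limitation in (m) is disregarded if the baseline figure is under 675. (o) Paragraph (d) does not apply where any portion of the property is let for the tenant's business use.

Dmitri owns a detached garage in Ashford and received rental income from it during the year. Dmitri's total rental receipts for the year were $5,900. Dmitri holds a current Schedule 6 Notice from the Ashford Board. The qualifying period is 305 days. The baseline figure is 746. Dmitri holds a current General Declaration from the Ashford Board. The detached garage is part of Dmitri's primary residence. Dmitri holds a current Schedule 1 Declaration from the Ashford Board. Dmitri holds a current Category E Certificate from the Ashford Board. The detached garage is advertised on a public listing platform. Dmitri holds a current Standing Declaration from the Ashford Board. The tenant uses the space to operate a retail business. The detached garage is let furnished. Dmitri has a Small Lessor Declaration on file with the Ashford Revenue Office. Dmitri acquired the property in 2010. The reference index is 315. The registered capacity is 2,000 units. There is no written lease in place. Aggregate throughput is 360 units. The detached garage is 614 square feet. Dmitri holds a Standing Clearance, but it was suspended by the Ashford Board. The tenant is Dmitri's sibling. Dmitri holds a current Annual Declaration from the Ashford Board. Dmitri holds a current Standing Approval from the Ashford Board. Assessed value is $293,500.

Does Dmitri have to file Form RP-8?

No — exception (c) applies; Dmitri is not required to file Form RP-8.

Exception (a) is satisfied on its face — the tenant is an immediate family member; the detached garage is part of the primary residence; a Small Lessor Declaration is on file. But: (e) operates against (a): a current Standing Declaration is held. (f) is not engaged (the qualifying period is 305 days, short of 315 days), so (e) stands. (a) is therefore removed.
Exception (b) requires that total rental receipts for the year are below $5,440; but total rental receipts for the year are $5,900, not below $5,440, so (b) is unavailable.
All of (c)'s requirements are met (a current Schedule 6 Notice is held; a current Schedule 1 Declaration is held; there is no written lease). As to paragraphs (h)–(n): (h) would limit (c) — a current Category E Certificate is held — but (i) sets (h) aside: (i) operates against (h): the registered capacity is 2,000 units, less than the 2,010 units limit. (j) is engaged (the property is publicly advertised), but is displaced by (k): (k) operates against (j): the reference index is 315, under the 344 limit. (l) operates (a current Annual Declaration is held), but is displaced by (m): (m) operates against (l): a current General Declaration is held. (n) is not engaged (the baseline figure is 746, not under 675), so (m) stands. So (c) applies.
Exception (d): assessed value is $293,500, less than the $391,500 limit; aggregate throughput is 360 units, meeting the 330 units threshold; a current Standing Approval is held — every condition holds. But: (o) operates against (d): the space is let for business use. Exception (d) does not apply.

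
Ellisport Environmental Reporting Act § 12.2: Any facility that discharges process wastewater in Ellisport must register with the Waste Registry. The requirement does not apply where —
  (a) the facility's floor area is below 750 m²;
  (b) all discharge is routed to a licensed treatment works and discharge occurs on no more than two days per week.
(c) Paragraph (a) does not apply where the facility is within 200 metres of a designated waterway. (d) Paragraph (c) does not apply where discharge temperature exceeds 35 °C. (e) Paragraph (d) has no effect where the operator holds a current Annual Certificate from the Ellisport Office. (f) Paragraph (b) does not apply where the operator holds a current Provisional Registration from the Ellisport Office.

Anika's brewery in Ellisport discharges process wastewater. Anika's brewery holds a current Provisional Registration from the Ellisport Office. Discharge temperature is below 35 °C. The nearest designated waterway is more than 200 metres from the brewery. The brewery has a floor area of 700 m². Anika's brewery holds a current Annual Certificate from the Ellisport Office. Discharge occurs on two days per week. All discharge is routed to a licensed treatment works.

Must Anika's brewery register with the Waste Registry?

All of (a)'s requirements are met (the facility's floor area is 700 m², below the 750 m² limit). As to paragraphs (c)–(e): (c), which would limit (a), is not triggered: the brewery is more than 200 m from any designated waterway. So (a) applies.
Exception (b) is satisfied on its face — discharge is routed to a licensed treatment works; discharge occurs on no more than two days per week. But applying paragraph (f): (f) operates against (b): a current Provisional Registration is held. Exception (b) does not apply.

No — exception (a) applies; Anika's brewery is not required to register with the Waste Registry.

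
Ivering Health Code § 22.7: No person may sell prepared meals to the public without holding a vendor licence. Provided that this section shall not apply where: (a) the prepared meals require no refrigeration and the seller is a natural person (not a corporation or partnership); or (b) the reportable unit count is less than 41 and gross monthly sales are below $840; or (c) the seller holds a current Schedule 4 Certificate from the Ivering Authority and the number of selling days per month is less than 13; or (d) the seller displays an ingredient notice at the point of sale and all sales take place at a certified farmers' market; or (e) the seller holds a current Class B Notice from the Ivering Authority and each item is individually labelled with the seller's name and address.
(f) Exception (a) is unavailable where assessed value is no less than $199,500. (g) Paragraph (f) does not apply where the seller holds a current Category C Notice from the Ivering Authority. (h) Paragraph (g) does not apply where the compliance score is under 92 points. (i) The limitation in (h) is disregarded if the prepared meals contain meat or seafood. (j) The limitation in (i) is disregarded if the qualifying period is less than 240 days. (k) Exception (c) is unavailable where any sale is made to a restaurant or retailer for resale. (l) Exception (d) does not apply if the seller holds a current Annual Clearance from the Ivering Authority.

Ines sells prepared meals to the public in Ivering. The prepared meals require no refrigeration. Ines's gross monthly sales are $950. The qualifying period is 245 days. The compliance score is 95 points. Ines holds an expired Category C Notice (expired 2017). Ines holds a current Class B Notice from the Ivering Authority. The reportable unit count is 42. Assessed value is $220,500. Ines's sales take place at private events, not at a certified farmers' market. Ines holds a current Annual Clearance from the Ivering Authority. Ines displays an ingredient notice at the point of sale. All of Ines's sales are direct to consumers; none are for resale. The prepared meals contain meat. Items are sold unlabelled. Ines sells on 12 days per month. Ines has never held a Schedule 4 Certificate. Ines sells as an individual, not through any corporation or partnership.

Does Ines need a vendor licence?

Yes — Ines must hold a vendor licence.

Exception (a)'s conditions are all satisfied: the prepared meals are shelf-stable; the seller is a natural person. However, paragraphs (f)–(j) must be considered: (f) operates — assessed value is $220,500, meeting the $199,500 threshold. (g) does not operate here (no current Category C Notice is held), so (f) stands. (a) is therefore removed.
Exception (b) requires that the reportable unit count is less than 41; but the reportable unit count is 42, not less than 41, so (b) is unavailable.
Exception (c) does not apply: no current Schedule 4 Certificate is held.
Exception (d) requires that all sales take place at a certified farmers' market; but sales are at private events, not a certified farmers' market, so (d) is unavailable.
Exception (e) does not apply: items are sold unlabelled.
No exception displaces § 22.7.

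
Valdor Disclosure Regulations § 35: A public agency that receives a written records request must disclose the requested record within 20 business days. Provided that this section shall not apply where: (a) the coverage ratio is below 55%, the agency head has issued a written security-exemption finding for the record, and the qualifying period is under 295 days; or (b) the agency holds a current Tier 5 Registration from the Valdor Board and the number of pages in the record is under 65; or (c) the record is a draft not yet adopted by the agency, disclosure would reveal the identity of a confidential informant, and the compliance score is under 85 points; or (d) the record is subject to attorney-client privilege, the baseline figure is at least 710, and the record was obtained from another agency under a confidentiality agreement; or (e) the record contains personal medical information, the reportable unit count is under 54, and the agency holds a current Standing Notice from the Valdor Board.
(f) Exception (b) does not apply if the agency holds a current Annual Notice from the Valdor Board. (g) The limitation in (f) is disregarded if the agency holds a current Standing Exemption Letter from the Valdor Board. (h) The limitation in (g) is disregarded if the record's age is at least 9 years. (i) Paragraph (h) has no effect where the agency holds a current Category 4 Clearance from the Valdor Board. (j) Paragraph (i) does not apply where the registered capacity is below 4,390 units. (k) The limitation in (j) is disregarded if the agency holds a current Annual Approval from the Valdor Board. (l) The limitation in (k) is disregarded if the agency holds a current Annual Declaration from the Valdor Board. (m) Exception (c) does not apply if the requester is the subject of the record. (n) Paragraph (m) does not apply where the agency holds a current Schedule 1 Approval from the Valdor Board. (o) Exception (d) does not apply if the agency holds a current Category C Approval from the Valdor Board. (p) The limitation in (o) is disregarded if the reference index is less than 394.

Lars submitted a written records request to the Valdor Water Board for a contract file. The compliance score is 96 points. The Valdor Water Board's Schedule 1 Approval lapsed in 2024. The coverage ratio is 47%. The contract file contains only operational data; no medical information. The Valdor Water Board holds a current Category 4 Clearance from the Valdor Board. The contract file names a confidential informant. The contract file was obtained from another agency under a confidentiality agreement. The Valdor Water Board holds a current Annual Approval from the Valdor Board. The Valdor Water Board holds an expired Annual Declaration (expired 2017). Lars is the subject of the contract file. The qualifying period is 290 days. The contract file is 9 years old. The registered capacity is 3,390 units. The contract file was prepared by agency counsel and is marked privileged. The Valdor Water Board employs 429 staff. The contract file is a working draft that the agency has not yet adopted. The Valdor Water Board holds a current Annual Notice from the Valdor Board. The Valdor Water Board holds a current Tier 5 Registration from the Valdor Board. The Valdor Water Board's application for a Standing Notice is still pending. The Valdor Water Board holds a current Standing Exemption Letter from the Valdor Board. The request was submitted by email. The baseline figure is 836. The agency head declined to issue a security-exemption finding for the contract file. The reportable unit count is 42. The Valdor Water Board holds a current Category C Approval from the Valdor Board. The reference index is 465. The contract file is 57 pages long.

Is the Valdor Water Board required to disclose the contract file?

No — exception (b) applies; the Valdor Water Board is not required to disclose the contract file.

Exception (a) fails — the agency head declined to issue a security-exemption finding.
Exception (b) is satisfied on its face — a current Tier 5 Registration is held; the number of pages in the record is 57, under the 65 limit. As to paragraphs (f)–(l): (f) would limit (b) — a current Annual Notice is held — but (g) sets (f) aside: (g) operates against (f): a current Standing Exemption Letter is held. (h) would limit (g) — the record's age is 9 years, meeting the 9 years threshold — but (i) sets (h) aside: (i) is engaged — a current Category 4 Clearance is held. (j) operates (the registered capacity is 3,390 units, below the 4,390 units limit), but is set aside by (k): (k) is engaged — a current Annual Approval is held. (l), which would lift (k), is inapplicable — no current Annual Declaration is held. So (b) applies.
Exception (c) requires that the compliance score is under 85 points; but the compliance score is 96 points, not under 85 points, so (c) is unavailable.
Exception (d)'s conditions are all satisfied: the contract file is privileged; the baseline figure is 836, meeting the 710 threshold; the contract file was obtained under a confidentiality agreement. However, paragraphs (o)–(p) must be considered: (o) operates against (d): a current Category C Approval is held. (p) does not operate here (the reference index is 465, not less than 394), so (o) stands. So (d) is unavailable.
Exception (e) fails — the contract file contains only operational data.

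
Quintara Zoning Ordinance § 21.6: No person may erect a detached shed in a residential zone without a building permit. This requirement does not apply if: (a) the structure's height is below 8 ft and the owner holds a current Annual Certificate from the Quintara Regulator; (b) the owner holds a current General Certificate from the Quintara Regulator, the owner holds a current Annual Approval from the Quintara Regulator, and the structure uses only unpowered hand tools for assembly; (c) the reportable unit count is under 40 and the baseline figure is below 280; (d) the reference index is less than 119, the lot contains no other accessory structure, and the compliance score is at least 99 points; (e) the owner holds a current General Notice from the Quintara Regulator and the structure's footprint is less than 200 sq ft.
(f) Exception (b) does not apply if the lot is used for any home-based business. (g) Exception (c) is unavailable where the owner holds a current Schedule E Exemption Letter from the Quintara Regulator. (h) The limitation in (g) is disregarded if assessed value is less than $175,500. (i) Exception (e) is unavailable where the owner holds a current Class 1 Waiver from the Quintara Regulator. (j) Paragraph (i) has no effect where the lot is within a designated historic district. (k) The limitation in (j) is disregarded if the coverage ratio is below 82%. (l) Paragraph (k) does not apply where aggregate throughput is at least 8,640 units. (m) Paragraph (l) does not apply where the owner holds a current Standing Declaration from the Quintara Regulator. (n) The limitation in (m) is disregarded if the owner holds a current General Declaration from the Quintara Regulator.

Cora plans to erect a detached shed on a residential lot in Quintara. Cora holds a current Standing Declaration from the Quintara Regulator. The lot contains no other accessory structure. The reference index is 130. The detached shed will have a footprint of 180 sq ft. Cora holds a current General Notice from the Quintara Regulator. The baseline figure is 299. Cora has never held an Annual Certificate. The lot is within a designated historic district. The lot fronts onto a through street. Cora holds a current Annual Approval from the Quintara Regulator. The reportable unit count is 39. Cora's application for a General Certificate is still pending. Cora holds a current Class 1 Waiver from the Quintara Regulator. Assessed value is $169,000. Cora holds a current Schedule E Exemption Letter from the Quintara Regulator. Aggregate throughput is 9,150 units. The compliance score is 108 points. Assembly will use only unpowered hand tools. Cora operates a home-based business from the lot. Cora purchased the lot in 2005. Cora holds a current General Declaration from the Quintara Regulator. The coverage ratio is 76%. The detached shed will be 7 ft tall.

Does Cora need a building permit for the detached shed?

No — exception (e) applies; Cora does not need a building permit.

Exception (a) does not apply: there is no Annual Certificate in force.
Exception (b) does not apply: there is no General Certificate in force.
Exception (c) requires that the baseline figure is below 280; but the baseline figure is 299, not below 280, so (c) is unavailable.
Exception (d) fails — the reference index is 130, not less than 119.
All of (e)'s requirements are met (a current General Notice is held; the structure's footprint is 180 sq ft, less than the 200 sq ft limit). Under paragraphs (i)–(n): (i) would limit (e) — a current Class 1 Waiver is held — but (j) sets (i) aside: (j) is triggered — the lot is in a historic district. (k) applies (the coverage ratio is 76%, below the 82% limit), but is itself disapplied by (l): (l) operates against (k): aggregate throughput is 9,150 units, meeting the 8,640 units threshold. (m) applies (a current Standing Declaration is held), but is overridden by (n): (n) operates against (m): a current General Declaration is held. So (e) applies.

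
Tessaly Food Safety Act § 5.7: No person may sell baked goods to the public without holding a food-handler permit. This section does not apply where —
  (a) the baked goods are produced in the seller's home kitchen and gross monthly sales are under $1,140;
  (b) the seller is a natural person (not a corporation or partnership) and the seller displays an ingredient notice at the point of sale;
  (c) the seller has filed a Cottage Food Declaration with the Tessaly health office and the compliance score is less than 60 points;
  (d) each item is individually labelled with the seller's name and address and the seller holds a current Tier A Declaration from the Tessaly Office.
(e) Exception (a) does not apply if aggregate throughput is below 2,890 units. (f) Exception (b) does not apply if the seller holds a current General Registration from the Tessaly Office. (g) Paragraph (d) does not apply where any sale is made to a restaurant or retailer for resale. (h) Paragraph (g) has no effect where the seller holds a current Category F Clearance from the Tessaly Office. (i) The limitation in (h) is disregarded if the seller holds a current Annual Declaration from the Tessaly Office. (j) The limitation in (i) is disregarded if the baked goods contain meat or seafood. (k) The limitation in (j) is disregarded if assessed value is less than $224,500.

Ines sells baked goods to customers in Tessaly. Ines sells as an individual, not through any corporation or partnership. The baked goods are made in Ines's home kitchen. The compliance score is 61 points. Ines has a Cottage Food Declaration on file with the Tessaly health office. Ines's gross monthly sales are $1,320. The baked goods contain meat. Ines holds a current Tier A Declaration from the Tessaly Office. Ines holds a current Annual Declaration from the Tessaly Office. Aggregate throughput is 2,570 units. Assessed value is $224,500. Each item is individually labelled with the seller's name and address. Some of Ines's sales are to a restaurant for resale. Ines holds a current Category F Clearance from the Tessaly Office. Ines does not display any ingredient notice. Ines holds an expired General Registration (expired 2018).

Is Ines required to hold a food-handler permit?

Exception (a) does not apply: gross monthly sales are $1,320, not under $1,140.
Exception (b) requires that the seller displays an ingredient notice at the point of sale; but no ingredient notice is displayed, so (b) is unavailable.
Exception (c) fails — the compliance score is 61 points, not less than 60 points.
Exception (d) is satisfied on its face — items are individually labelled; a current Tier A Declaration is held. Under paragraphs (g)–(k): (g) operates (some sales are to a restaurant for resale), but is itself disapplied by (h): (h) operates against (g): a current Category F Clearance is held. (i) is engaged (a current Annual Declaration is held), but is overridden by (j): (j) applies — the baked goods contain meat. (k), which would lift (j), is not engaged — assessed value is $224,500, not less than $224,500. Exception (d) stands.

No — exception (d) applies; Ines is not required to hold a food-handler permit.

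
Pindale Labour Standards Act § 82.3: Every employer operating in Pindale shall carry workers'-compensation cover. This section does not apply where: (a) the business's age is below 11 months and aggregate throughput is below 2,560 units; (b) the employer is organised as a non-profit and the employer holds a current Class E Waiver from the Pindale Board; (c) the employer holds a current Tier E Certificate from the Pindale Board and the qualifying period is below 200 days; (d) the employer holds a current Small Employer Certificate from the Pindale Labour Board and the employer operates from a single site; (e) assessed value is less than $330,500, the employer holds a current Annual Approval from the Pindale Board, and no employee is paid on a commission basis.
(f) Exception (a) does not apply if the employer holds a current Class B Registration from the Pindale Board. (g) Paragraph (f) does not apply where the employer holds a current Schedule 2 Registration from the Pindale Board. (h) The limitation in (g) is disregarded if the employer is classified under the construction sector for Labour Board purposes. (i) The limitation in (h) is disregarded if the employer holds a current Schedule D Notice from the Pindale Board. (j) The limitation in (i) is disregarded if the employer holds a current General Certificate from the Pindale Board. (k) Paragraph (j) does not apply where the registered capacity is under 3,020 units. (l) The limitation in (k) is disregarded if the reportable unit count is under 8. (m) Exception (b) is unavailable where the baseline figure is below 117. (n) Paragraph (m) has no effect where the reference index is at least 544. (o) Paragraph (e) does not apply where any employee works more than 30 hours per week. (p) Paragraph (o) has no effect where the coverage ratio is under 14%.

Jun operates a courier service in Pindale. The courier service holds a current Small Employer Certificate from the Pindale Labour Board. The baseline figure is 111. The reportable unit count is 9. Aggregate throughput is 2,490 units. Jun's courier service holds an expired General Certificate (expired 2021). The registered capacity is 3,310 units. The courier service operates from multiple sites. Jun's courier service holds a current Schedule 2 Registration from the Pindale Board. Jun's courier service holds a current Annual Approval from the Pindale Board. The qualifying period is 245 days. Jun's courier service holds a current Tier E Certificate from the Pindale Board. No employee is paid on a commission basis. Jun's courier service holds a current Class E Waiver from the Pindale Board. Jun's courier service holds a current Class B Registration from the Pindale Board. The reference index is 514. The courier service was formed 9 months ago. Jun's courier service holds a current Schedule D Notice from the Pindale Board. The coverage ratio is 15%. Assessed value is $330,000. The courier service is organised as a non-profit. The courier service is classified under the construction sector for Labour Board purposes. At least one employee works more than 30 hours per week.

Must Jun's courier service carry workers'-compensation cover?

No — exception (a) applies; Jun's courier service is not required to carry workers'-compensation cover.

Exception (a): the business's age is 9 months, below the 11 months limit; aggregate throughput is 2,490 units, below the 2,560 units limit — every condition holds. As to paragraphs (f)–(l): (f) would limit (a) — a current Class B Registration is held — but (g) sets (f) aside: (g) operates against (f): a current Schedule 2 Registration is held. (h) is triggered (the courier service is classified under the construction sector), but yields to (i): (i) is engaged — a current Schedule D Notice is held. (j), which would lift (i), is not triggered — there is no General Certificate in force. (a) remains available.
Exception (b): the employer is a non-profit; a current Class E Waiver is held — every condition holds. Turning to paragraphs (m)–(n): (m) operates against (b): the baseline figure is 111, below the 117 limit. (n), which would lift (m), is not triggered — the reference index is 514, short of 544. (b) is therefore removed.
Exception (c) does not apply: the qualifying period is 245 days, not below 200 days.
Exception (d) requires that the employer operates from a single site; but the employer operates from multiple sites, so (d) is unavailable.
Exception (e): assessed value is $330,000, less than the $330,500 limit; a current Annual Approval is held; no employee is paid on commission — every condition holds. Turning to paragraphs (o)–(p): (o) operates against (e): at least one employee exceeds 30 hours/week. (p) is not engaged (the coverage ratio is 15%, not under 14%), so (o) stands. (e) is therefore removed.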